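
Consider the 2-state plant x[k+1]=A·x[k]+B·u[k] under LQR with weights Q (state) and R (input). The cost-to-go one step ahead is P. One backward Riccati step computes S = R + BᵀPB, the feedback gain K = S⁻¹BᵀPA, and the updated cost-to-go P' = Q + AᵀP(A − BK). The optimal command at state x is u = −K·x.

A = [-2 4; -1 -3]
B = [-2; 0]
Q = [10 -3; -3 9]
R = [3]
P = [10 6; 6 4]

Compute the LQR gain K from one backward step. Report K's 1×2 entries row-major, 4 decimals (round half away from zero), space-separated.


BᵀP = [-20.0000 -12.0000]
S = R + BᵀPB = [3] + [40.0000] = [43.0000]
BᵀPA = [52.0000 -44.0000]
K = S⁻¹·BᵀPA = [1.2093 -1.0233]
A−BK = [0.4186 1.9535; -1.0000 -3.0000]
AᵀP(A−BK) = [5.1163 -2.7907; -2.7907 6.9767]
P' = Q + AᵀP(A−BK) = [15.1163 -5.7907; -5.7907 15.9767]
tr(P') = 31.0930

1.2093 -1.0233


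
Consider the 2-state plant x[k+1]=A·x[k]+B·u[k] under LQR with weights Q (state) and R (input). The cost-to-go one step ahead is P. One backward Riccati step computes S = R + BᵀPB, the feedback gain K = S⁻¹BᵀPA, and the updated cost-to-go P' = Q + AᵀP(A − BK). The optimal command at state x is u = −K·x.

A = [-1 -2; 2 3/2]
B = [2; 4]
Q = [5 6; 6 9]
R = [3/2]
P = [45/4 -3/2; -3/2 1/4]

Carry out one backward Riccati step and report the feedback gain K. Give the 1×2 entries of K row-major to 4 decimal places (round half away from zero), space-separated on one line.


BᵀP = [16.5000 -2.0000]
S = R + BᵀPB = [3/2] + [25.0000] = [26.5000]
BᵀPA = [-20.5000 -36.0000]
K = S⁻¹·BᵀPA = [-0.7736 -1.3585]
A−BK = [0.5472 0.7170; 5.0943 6.9340]
AᵀP(A−BK) = [2.3915 3.6509; 3.6509 5.6568]
P' = Q + AᵀP(A−BK) = [7.3915 9.6509; 9.6509 14.6568]
tr(P') = 22.0483

-0.7736 -1.3585


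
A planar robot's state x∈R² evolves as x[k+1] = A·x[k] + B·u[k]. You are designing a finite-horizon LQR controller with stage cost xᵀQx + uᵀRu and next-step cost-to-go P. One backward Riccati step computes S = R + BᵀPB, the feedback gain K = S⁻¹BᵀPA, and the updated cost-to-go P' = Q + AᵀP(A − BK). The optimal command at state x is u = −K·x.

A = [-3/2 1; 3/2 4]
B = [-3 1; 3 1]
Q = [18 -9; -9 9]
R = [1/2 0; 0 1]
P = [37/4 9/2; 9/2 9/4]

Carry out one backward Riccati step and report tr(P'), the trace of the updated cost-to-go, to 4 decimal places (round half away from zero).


BᵀP = [-14.2500 -6.7500; 13.7500 6.7500]
S = R + BᵀPB = [1/2 0; 0 1] + [22.5000 -21.0000; -21.0000 20.5000] = [23.0000 -21.0000; -21.0000 21.5000]
BᵀPA = [11.2500 -41.2500; -10.5000 40.7500]
K = S⁻¹·BᵀPA = [0.3995 -0.5818; -0.0981 1.3271]
A−BK = [-0.2033 -2.0724; 0.3995 4.4182]
AᵀP(A−BK) = [0.0999 -0.1454; -0.1454 3.1723]
P' = Q + AᵀP(A−BK) = [18.0999 -9.1454; -9.1454 12.1723]
tr(P') = 30.2722

30.2722


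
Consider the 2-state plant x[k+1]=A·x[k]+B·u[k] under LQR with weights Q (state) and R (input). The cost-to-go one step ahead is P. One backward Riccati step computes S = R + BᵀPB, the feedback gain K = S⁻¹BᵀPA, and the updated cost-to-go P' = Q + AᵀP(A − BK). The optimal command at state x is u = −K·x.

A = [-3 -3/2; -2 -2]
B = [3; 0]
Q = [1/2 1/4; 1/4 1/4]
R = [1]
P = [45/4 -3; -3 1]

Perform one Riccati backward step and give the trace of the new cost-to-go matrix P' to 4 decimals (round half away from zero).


3.1222

BᵀP = [33.7500 -9.0000]
S = R + BᵀPB = [1] + [101.2500] = [102.2500]
BᵀPA = [-83.2500 -32.6250]
K = S⁻¹·BᵀPA = [-0.8142 -0.3191]
A−BK = [-0.5575 -0.5428; -2.0000 -2.0000]
AᵀP(A−BK) = [1.4694 1.0623; 1.0623 0.9028]
P' = Q + AᵀP(A−BK) = [1.9694 1.3123; 1.3123 1.1528]
tr(P') = 3.1222


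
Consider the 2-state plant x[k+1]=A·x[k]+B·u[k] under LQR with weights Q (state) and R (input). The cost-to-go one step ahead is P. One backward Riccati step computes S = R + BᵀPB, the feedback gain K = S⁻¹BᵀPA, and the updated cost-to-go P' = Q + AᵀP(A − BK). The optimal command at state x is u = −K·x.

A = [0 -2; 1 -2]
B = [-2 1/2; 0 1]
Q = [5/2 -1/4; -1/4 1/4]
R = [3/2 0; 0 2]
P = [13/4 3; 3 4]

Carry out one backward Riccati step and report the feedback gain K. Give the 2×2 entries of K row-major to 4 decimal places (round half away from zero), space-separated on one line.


-0.1410 1.0226 0.4275 -1.0997

BᵀP = [-6.5000 -6.0000; 4.6250 5.5000]
S = R + BᵀPB = [3/2 0; 0 2] + [13.0000 -9.2500; -9.2500 7.8125] = [14.5000 -9.2500; -9.2500 9.8125]
BᵀPA = [-6.0000 25.0000; 5.5000 -20.2500]
K = S⁻¹·BᵀPA = [-0.1410 1.0226; 0.4275 -1.0997]
A−BK = [-0.4959 0.5950; 0.5725 -0.9003]
AᵀP(A−BK) = [0.8022 -1.8160; -1.8160 5.1658]
P' = Q + AᵀP(A−BK) = [3.3022 -2.0660; -2.0660 5.4158]
tr(P') = 8.7180


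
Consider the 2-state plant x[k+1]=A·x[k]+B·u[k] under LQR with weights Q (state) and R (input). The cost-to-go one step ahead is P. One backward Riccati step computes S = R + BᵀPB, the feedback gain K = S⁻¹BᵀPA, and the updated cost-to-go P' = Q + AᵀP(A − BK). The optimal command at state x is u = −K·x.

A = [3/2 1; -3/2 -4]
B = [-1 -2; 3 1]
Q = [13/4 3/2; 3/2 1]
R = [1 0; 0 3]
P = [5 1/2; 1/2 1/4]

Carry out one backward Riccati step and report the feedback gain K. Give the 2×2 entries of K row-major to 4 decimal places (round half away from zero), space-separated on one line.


BᵀP = [-3.5000 0.2500; -9.5000 -0.7500]
S = R + BᵀPB = [1 0; 0 3] + [4.2500 7.2500; 7.2500 18.2500] = [5.2500 7.2500; 7.2500 21.2500]
BᵀPA = [-5.6250 -4.5000; -13.1250 -6.5000]
K = S⁻¹·BᵀPA = [-0.4131 -0.8220; -0.4767 -0.0254]
A−BK = [0.1335 0.1271; 0.2161 -1.5085]
AᵀP(A−BK) = [0.9820 0.2924; 0.2924 1.1356]
P' = Q + AᵀP(A−BK) = [4.2320 1.7924; 1.7924 2.1356]
tr(P') = 6.3676

-0.4131 -0.8220 -0.4767 -0.0254


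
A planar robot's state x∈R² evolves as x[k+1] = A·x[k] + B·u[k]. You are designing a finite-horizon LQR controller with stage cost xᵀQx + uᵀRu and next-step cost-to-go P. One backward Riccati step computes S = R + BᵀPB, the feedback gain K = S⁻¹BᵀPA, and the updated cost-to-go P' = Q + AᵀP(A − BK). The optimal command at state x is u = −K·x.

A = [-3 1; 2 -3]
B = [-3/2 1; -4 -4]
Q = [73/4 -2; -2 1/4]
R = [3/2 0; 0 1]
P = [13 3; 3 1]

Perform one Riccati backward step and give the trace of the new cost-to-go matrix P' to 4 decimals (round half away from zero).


22.4337

BᵀP = [-31.5000 -8.5000; 1.0000 -1.0000]
S = R + BᵀPB = [3/2 0; 0 1] + [81.2500 2.5000; 2.5000 5.0000] = [82.7500 2.5000; 2.5000 6.0000]
BᵀPA = [77.5000 -6.0000; -5.0000 4.0000]
K = S⁻¹·BᵀPA = [0.9740 -0.0938; -1.2392 0.7058]
A−BK = [-0.2998 0.1535; 0.9393 -0.5523]
AᵀP(A−BK) = [3.3197 -1.1994; -1.1994 0.6140]
P' = Q + AᵀP(A−BK) = [21.5697 -3.1994; -3.1994 0.8640]
tr(P') = 22.4337


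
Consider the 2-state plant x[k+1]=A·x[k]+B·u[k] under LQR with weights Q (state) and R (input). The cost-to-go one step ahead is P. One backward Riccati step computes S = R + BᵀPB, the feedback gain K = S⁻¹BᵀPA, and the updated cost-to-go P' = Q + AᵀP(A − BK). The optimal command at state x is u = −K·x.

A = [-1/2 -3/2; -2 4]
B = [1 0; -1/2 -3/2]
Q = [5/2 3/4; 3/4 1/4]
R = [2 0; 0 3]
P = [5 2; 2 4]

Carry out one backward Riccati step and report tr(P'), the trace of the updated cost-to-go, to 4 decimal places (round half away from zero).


21.7083

BᵀP = [4.0000 0.0000; -3.0000 -6.0000]
S = R + BᵀPB = [2 0; 0 3] + [4.0000 0.0000; 0.0000 9.0000] = [6.0000 0.0000; 0.0000 12.0000]
BᵀPA = [-2.0000 -6.0000; 13.5000 -19.5000]
K = S⁻¹·BᵀPA = [-0.3333 -1.0000; 1.1250 -1.6250]
A−BK = [-0.1667 -0.5000; -0.4792 1.0625]
AᵀP(A−BK) = [5.3958 -6.3125; -6.3125 13.5625]
P' = Q + AᵀP(A−BK) = [7.8958 -5.5625; -5.5625 13.8125]
tr(P') = 21.7083


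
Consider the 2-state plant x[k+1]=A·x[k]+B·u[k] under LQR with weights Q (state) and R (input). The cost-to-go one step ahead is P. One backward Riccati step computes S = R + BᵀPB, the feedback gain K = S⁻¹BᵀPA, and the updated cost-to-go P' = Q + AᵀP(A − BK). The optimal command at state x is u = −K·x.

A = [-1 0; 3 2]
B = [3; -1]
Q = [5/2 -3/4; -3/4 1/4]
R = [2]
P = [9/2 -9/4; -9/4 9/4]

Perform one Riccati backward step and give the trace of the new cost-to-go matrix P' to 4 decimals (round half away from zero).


BᵀP = [15.7500 -9.0000]
S = R + BᵀPB = [2] + [56.2500] = [58.2500]
BᵀPA = [-42.7500 -18.0000]
K = S⁻¹·BᵀPA = [-0.7339 -0.3090]
A−BK = [1.2017 0.9270; 2.2661 1.6910]
AᵀP(A−BK) = [6.8755 4.7897; 4.7897 3.4378]
P' = Q + AᵀP(A−BK) = [9.3755 4.0397; 4.0397 3.6878]
tr(P') = 13.0633

13.0633


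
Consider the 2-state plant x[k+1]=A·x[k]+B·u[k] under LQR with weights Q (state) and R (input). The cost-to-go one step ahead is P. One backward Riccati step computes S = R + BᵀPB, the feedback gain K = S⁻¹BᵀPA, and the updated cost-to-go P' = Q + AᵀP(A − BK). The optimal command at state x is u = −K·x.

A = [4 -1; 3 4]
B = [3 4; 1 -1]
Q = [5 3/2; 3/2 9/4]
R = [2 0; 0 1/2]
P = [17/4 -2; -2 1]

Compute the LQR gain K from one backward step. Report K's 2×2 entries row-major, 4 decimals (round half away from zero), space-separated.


0.2133 0.0552 0.4533 -0.6743

BᵀP = [10.7500 -5.0000; 19.0000 -9.0000]
S = R + BᵀPB = [2 0; 0 1/2] + [27.2500 48.0000; 48.0000 85.0000] = [29.2500 48.0000; 48.0000 85.5000]
BᵀPA = [28.0000 -30.7500; 49.0000 -55.0000]
K = S⁻¹·BᵀPA = [0.2133 0.0552; 0.4533 -0.6743]
A−BK = [1.5467 1.5314; 3.2400 3.2705]
AᵀP(A−BK) = [0.8133 0.4933; 0.4933 0.8629]
P' = Q + AᵀP(A−BK) = [5.8133 1.9933; 1.9933 3.1129]
tr(P') = 8.9262


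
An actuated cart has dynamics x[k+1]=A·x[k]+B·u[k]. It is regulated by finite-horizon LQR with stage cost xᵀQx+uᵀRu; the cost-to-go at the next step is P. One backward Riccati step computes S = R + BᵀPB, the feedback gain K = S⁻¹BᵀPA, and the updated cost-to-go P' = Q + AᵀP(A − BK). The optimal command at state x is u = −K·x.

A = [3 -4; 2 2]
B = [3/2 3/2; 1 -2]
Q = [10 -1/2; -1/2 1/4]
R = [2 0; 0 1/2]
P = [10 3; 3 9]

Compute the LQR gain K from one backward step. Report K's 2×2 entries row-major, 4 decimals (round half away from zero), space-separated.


1.9059 -1.0588 0.0000 -1.5366

BᵀP = [18.0000 13.5000; 9.0000 -13.5000]
S = R + BᵀPB = [2 0; 0 1/2] + [40.5000 0.0000; 0.0000 40.5000] = [42.5000 0.0000; 0.0000 41.0000]
BᵀPA = [81.0000 -45.0000; 0.0000 -63.0000]
K = S⁻¹·BᵀPA = [1.9059 -1.0588; 0.0000 -1.5366]
A−BK = [0.1412 -0.1069; 0.0941 -0.0143]
AᵀP(A−BK) = [7.6235 -4.2353; -4.2353 3.5481]
P' = Q + AᵀP(A−BK) = [17.6235 -4.7353; -4.7353 3.7981]
tr(P') = 21.4216


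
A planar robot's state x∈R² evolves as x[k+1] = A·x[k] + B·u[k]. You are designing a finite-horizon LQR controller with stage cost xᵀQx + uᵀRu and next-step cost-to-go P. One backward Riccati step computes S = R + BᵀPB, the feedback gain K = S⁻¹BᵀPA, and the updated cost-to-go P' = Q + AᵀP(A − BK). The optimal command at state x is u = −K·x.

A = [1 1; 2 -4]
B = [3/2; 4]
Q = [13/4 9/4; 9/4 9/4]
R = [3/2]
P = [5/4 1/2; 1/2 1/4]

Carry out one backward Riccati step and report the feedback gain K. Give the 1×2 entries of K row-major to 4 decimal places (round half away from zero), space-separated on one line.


0.5153 -0.2183

BᵀP = [3.8750 1.7500]
S = R + BᵀPB = [3/2] + [12.8125] = [14.3125]
BᵀPA = [7.3750 -3.1250]
K = S⁻¹·BᵀPA = [0.5153 -0.2183]
A−BK = [0.2271 1.3275; -0.0611 -3.1266]
AᵀP(A−BK) = [0.4498 -0.1397; -0.1397 0.5677]
P' = Q + AᵀP(A−BK) = [3.6998 2.1103; 2.1103 2.8177]
tr(P') = 6.5175


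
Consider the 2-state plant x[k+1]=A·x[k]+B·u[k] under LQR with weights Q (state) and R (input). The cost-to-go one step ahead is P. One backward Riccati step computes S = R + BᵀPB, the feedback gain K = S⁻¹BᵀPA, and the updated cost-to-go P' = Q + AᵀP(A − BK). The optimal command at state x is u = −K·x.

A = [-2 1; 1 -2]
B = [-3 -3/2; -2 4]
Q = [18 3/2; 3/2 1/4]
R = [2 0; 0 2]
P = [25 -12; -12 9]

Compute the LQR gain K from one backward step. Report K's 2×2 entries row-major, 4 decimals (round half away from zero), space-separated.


0.4249 -0.0725 0.4676 -0.5277

BᵀP = [-51.0000 18.0000; -85.5000 54.0000]
S = R + BᵀPB = [2 0; 0 2] + [117.0000 148.5000; 148.5000 344.2500] = [119.0000 148.5000; 148.5000 346.2500]
BᵀPA = [120.0000 -87.0000; 225.0000 -193.5000]
K = S⁻¹·BᵀPA = [0.4249 -0.0725; 0.4676 -0.5277]
A−BK = [-0.0239 -0.0092; -0.0205 -0.0341]
AᵀP(A−BK) = [0.8047 -0.5554; -0.5554 0.5726]
P' = Q + AᵀP(A−BK) = [18.8047 0.9446; 0.9446 0.8226]
tr(P') = 19.6273


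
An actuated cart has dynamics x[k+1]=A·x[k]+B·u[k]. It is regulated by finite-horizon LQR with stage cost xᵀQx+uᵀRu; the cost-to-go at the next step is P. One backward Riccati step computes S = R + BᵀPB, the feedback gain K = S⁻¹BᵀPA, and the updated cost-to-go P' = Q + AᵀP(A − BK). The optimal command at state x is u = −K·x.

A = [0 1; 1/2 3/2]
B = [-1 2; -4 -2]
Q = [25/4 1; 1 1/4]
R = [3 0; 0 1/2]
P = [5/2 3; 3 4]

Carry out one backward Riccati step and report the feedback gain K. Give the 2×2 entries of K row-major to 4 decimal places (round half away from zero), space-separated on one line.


-0.0966 -0.4681 -0.0524 0.0851

BᵀP = [-14.5000 -19.0000; -1.0000 -2.0000]
S = R + BᵀPB = [3 0; 0 1/2] + [90.5000 9.0000; 9.0000 2.0000] = [93.5000 9.0000; 9.0000 2.5000]
BᵀPA = [-9.5000 -43.0000; -1.0000 -4.0000]
K = S⁻¹·BᵀPA = [-0.0966 -0.4681; -0.0524 0.0851]
A−BK = [0.0082 0.3617; 0.0090 -0.2021]
AᵀP(A−BK) = [0.0303 0.1383; 0.1383 0.7128]
P' = Q + AᵀP(A−BK) = [6.2803 1.1383; 1.1383 0.9628]
tr(P') = 7.2430


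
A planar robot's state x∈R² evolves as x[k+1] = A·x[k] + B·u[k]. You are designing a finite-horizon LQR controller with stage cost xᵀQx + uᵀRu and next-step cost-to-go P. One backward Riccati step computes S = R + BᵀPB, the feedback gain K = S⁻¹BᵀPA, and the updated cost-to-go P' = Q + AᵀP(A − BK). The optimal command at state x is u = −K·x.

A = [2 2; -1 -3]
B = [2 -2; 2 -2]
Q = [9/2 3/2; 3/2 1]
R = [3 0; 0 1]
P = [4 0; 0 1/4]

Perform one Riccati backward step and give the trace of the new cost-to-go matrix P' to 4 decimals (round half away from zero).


BᵀP = [8.0000 0.5000; -8.0000 -0.5000]
S = R + BᵀPB = [3 0; 0 1] + [17.0000 -17.0000; -17.0000 17.0000] = [20.0000 -17.0000; -17.0000 18.0000]
BᵀPA = [15.5000 14.5000; -15.5000 -14.5000]
K = S⁻¹·BᵀPA = [0.2183 0.2042; -0.6549 -0.6127]
A−BK = [0.2535 0.3662; -2.7465 -4.6338]
AᵀP(A−BK) = [2.7148 4.0880; 4.0880 6.4049]
P' = Q + AᵀP(A−BK) = [7.2148 5.5880; 5.5880 7.4049]
tr(P') = 14.6197

14.6197


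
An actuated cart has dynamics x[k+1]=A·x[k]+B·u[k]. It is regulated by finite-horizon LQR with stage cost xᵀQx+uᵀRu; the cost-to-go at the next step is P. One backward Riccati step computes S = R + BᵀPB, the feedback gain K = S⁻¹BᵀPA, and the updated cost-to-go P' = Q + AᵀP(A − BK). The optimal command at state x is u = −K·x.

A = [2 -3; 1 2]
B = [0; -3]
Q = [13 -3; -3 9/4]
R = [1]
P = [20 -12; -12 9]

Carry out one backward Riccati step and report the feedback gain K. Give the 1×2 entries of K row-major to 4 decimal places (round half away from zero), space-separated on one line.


0.5488 -1.9756

BᵀP = [36.0000 -27.0000]
S = R + BᵀPB = [1] + [81.0000] = [82.0000]
BᵀPA = [45.0000 -162.0000]
K = S⁻¹·BᵀPA = [0.5488 -1.9756]
A−BK = [2.0000 -3.0000; 2.6463 -3.9268]
AᵀP(A−BK) = [16.3049 -25.0976; -25.0976 39.9512]
P' = Q + AᵀP(A−BK) = [29.3049 -28.0976; -28.0976 42.2012]
tr(P') = 71.5061


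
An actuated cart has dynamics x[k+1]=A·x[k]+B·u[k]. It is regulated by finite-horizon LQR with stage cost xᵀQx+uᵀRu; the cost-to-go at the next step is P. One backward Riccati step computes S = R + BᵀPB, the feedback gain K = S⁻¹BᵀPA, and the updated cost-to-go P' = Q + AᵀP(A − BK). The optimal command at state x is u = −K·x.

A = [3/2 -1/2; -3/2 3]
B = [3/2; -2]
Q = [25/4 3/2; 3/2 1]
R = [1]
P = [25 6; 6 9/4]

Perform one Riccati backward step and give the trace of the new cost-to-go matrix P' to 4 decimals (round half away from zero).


BᵀP = [25.5000 4.5000]
S = R + BᵀPB = [1] + [29.2500] = [30.2500]
BᵀPA = [31.5000 0.7500]
K = S⁻¹·BᵀPA = [1.0413 0.0248]
A−BK = [-0.0620 -0.5372; 0.5826 3.0496]
AᵀP(A−BK) = [1.5108 1.8440; 1.8440 8.4814]
P' = Q + AᵀP(A−BK) = [7.7608 3.3440; 3.3440 9.4814]
tr(P') = 17.2423

17.2423


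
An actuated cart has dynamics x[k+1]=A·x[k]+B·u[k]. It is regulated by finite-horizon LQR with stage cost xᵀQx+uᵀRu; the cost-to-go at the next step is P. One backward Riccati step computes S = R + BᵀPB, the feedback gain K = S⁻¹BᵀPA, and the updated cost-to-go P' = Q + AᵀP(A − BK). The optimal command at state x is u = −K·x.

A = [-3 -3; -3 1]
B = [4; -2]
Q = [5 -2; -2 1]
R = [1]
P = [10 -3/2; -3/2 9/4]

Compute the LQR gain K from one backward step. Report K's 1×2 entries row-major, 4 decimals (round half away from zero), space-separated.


-0.5026 -0.7191

BᵀP = [43.0000 -10.5000]
S = R + BᵀPB = [1] + [193.0000] = [194.0000]
BᵀPA = [-97.5000 -139.5000]
K = S⁻¹·BᵀPA = [-0.5026 -0.7191]
A−BK = [-0.9897 -0.1237; -4.0052 -0.4381]
AᵀP(A−BK) = [34.2487 4.1405; 4.1405 0.9394]
P' = Q + AᵀP(A−BK) = [39.2487 2.1405; 2.1405 1.9394]
tr(P') = 41.1881


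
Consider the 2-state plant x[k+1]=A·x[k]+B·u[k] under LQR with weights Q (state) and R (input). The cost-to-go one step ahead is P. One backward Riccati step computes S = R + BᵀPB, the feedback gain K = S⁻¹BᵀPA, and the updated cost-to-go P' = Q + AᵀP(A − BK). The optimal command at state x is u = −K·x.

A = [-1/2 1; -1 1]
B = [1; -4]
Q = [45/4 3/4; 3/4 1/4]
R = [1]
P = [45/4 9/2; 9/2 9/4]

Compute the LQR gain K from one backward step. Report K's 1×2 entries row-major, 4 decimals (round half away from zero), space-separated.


0.6429 -0.9184

BᵀP = [-6.7500 -4.5000]
S = R + BᵀPB = [1] + [11.2500] = [12.2500]
BᵀPA = [7.8750 -11.2500]
K = S⁻¹·BᵀPA = [0.6429 -0.9184]
A−BK = [-1.1429 1.9184; 1.5714 -2.6735]
AᵀP(A−BK) = [4.5000 -7.3929; -7.3929 12.1684]
P' = Q + AᵀP(A−BK) = [15.7500 -6.6429; -6.6429 12.4184]
tr(P') = 28.1684


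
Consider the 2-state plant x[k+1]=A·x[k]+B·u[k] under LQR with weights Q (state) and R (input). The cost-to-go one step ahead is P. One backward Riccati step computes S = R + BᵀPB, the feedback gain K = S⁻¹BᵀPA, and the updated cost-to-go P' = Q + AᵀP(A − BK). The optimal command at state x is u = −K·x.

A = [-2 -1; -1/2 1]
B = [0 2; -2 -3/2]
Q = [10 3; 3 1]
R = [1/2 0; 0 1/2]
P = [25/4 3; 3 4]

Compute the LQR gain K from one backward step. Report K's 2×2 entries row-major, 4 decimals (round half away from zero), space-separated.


BᵀP = [-6.0000 -8.0000; 8.0000 0.0000]
S = R + BᵀPB = [1/2 0; 0 1/2] + [16.0000 0.0000; 0.0000 16.0000] = [16.5000 0.0000; 0.0000 16.5000]
BᵀPA = [16.0000 -2.0000; -16.0000 -8.0000]
K = S⁻¹·BᵀPA = [0.9697 -0.1212; -0.9697 -0.4848]
A−BK = [-0.0606 -0.0303; -0.0152 0.0303]
AᵀP(A−BK) = [0.9697 0.1818; 0.1818 0.1288]
P' = Q + AᵀP(A−BK) = [10.9697 3.1818; 3.1818 1.1288]
tr(P') = 12.0985

0.9697 -0.1212 -0.9697 -0.4848


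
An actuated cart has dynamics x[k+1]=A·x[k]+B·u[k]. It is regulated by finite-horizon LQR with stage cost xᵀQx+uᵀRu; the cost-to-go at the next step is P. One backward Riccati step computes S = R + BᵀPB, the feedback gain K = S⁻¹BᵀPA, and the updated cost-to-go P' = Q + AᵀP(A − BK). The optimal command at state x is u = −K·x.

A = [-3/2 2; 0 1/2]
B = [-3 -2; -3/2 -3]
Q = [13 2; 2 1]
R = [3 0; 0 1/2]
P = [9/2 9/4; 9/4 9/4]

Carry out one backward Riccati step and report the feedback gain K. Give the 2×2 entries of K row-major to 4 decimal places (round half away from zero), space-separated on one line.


BᵀP = [-16.8750 -10.1250; -15.7500 -11.2500]
S = R + BᵀPB = [3 0; 0 1/2] + [65.8125 64.1250; 64.1250 65.2500] = [68.8125 64.1250; 64.1250 65.7500]
BᵀPA = [25.3125 -38.8125; 23.6250 -37.1250]
K = S⁻¹·BᵀPA = [0.3621 -0.4153; 0.0061 -0.1596]
A−BK = [-0.4013 0.4349; 0.5616 -0.6017]
AᵀP(A−BK) = [0.8136 -0.9046; -0.9046 1.0184]
P' = Q + AᵀP(A−BK) = [13.8136 1.0954; 1.0954 2.0184]
tr(P') = 15.8320

0.3621 -0.4153 0.0061 -0.1596


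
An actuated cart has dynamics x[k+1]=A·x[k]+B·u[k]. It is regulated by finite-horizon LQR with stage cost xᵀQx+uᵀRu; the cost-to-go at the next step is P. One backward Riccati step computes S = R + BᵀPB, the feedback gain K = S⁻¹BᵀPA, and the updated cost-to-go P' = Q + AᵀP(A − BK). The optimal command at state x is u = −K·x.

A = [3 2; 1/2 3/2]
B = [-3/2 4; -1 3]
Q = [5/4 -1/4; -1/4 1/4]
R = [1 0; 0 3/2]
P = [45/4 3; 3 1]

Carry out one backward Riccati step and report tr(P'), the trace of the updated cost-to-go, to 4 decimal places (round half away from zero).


2.7378

BᵀP = [-19.8750 -5.5000; 54.0000 15.0000]
S = R + BᵀPB = [1 0; 0 3/2] + [35.3125 -96.0000; -96.0000 261.0000] = [36.3125 -96.0000; -96.0000 262.5000]
BᵀPA = [-62.3750 -48.0000; 169.5000 130.5000]
K = S⁻¹·BᵀPA = [-0.3210 -0.2278; 0.5283 0.4138]
A−BK = [0.4052 0.0030; -1.4060 0.0307]
AᵀP(A−BK) = [0.9274 0.3962; 0.3962 0.3104]
P' = Q + AᵀP(A−BK) = [2.1774 0.1462; 0.1462 0.5604]
tr(P') = 2.7378


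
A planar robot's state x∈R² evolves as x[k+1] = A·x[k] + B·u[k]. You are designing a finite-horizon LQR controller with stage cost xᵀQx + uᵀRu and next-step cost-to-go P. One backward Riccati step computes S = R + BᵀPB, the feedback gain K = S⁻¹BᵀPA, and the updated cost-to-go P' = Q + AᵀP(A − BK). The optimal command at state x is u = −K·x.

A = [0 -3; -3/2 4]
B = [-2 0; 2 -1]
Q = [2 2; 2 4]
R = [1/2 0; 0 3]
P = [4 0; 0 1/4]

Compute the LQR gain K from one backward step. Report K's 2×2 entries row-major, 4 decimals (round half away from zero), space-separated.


BᵀP = [-8.0000 0.5000; 0.0000 -0.2500]
S = R + BᵀPB = [1/2 0; 0 3] + [17.0000 -0.5000; -0.5000 0.2500] = [17.5000 -0.5000; -0.5000 3.2500]
BᵀPA = [-0.7500 26.0000; 0.3750 -1.0000]
K = S⁻¹·BᵀPA = [-0.0397 1.4834; 0.1093 -0.0795]
A−BK = [-0.0795 -0.0331; -1.3113 0.9536]
AᵀP(A−BK) = [0.4917 -0.3576; -0.3576 1.3510]
P' = Q + AᵀP(A−BK) = [2.4917 1.6424; 1.6424 5.3510]
tr(P') = 7.8427

-0.0397 1.4834 0.1093 -0.0795


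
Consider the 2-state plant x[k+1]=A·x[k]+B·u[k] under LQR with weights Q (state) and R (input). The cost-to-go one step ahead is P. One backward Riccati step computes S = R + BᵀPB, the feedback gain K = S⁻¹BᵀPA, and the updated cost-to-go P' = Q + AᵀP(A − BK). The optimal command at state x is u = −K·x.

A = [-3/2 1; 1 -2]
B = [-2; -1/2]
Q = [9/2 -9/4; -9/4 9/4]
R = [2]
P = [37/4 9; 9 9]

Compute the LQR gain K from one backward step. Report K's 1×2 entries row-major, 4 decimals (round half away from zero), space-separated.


0.2025 0.3713

BᵀP = [-23.0000 -22.5000]
S = R + BᵀPB = [2] + [57.2500] = [59.2500]
BᵀPA = [12.0000 22.0000]
K = S⁻¹·BᵀPA = [0.2025 0.3713]
A−BK = [-1.0949 1.7426; 1.1013 -1.8143]
AᵀP(A−BK) = [0.3821 -0.3307; -0.3307 1.0812]
P' = Q + AᵀP(A−BK) = [4.8821 -2.5807; -2.5807 3.3312]
tr(P') = 8.2133


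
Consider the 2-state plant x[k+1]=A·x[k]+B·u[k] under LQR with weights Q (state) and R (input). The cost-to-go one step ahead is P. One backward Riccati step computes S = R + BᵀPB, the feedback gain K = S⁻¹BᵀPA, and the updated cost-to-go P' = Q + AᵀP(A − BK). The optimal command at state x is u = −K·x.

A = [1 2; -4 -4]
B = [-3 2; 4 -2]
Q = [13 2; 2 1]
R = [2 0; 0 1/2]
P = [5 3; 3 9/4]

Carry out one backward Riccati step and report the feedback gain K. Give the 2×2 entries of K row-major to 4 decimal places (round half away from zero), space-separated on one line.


-1.1633 -0.8571 -1.6327 -0.5714

BᵀP = [-3.0000 0.0000; 4.0000 1.5000]
S = R + BᵀPB = [2 0; 0 1/2] + [9.0000 -6.0000; -6.0000 5.0000] = [11.0000 -6.0000; -6.0000 5.5000]
BᵀPA = [-3.0000 -6.0000; -2.0000 2.0000]
K = S⁻¹·BᵀPA = [-1.1633 -0.8571; -1.6327 -0.5714]
A−BK = [0.7755 0.5714; -2.6122 -1.7143]
AᵀP(A−BK) = [10.2449 6.2857; 6.2857 4.0000]
P' = Q + AᵀP(A−BK) = [23.2449 8.2857; 8.2857 5.0000]
tr(P') = 28.2449


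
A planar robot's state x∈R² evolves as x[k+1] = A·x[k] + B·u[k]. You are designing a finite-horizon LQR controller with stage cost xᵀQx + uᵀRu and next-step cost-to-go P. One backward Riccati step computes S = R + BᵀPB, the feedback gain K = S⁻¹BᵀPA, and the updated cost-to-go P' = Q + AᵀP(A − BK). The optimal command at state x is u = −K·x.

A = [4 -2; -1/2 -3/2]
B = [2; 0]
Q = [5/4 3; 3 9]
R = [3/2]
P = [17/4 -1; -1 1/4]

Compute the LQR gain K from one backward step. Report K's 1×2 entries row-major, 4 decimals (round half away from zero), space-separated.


BᵀP = [8.5000 -2.0000]
S = R + BᵀPB = [3/2] + [17.0000] = [18.5000]
BᵀPA = [35.0000 -14.0000]
K = S⁻¹·BᵀPA = [1.8919 -0.7568]
A−BK = [0.2162 -0.4865; -0.5000 -1.5000]
AᵀP(A−BK) = [5.8463 -2.3260; -2.3260 0.9679]
P' = Q + AᵀP(A−BK) = [7.0963 0.6740; 0.6740 9.9679]
tr(P') = 17.0642

1.8919 -0.7568


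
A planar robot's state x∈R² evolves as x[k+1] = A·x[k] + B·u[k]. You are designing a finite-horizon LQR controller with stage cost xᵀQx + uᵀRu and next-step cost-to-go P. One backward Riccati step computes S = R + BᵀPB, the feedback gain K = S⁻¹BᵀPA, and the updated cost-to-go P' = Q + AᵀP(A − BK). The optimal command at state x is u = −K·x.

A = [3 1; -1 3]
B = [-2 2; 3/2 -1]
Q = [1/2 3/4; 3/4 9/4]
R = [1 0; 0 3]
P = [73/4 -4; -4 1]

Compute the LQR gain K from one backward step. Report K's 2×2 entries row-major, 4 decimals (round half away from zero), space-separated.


BᵀP = [-42.5000 9.5000; 40.5000 -9.0000]
S = R + BᵀPB = [1 0; 0 3] + [99.2500 -94.5000; -94.5000 90.0000] = [100.2500 -94.5000; -94.5000 93.0000]
BᵀPA = [-137.0000 -14.0000; 130.5000 13.5000]
K = S⁻¹·BᵀPA = [-1.0401 -0.0668; 0.3464 0.0773]
A−BK = [0.2271 0.7118; 0.9065 3.1775]
AᵀP(A−BK) = [1.5577 0.5129; 0.5129 1.2715]
P' = Q + AᵀP(A−BK) = [2.0577 1.2629; 1.2629 3.5215]
tr(P') = 5.5792

-1.0401 -0.0668 0.3464 0.0773


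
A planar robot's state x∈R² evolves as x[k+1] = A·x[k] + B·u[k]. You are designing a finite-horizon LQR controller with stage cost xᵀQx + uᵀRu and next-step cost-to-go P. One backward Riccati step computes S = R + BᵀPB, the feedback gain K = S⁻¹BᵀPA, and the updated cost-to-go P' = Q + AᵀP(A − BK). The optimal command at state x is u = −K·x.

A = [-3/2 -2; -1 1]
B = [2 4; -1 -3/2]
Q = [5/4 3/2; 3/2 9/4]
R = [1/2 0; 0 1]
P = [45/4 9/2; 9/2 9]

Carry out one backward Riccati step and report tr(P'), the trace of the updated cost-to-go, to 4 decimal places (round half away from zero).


17.4367

BᵀP = [18.0000 0.0000; 38.2500 4.5000]
S = R + BᵀPB = [1/2 0; 0 1] + [36.0000 72.0000; 72.0000 146.2500] = [36.5000 72.0000; 72.0000 147.2500]
BᵀPA = [-27.0000 -36.0000; -61.8750 -72.0000]
K = S⁻¹·BᵀPA = [2.5141 -0.6138; -1.6495 -0.1889]
A−BK = [0.0698 -0.0170; -0.9602 0.1030]
AᵀP(A−BK) = [13.6298 -1.2570; -1.2570 0.3069]
P' = Q + AᵀP(A−BK) = [14.8798 0.2430; 0.2430 2.5569]
tr(P') = 17.4367


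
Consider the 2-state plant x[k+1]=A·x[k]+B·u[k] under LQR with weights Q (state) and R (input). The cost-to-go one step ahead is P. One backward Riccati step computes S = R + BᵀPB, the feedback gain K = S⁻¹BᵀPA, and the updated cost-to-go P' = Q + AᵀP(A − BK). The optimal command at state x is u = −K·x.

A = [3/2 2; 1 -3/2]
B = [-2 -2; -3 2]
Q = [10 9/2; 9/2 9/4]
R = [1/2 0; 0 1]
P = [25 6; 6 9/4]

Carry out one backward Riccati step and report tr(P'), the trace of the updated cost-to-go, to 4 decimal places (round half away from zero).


13.1853

BᵀP = [-68.0000 -18.7500; -38.0000 -7.5000]
S = R + BᵀPB = [1/2 0; 0 1] + [192.2500 98.5000; 98.5000 61.0000] = [192.7500 98.5000; 98.5000 62.0000]
BᵀPA = [-120.7500 -107.8750; -64.5000 -64.7500]
K = S⁻¹·BᵀPA = [-0.5041 -0.1381; -0.2395 -0.8250]
A−BK = [0.0128 0.0738; -0.0331 -0.2641]
AᵀP(A−BK) = [0.1859 0.2408; 0.2408 0.7494]
P' = Q + AᵀP(A−BK) = [10.1859 4.7408; 4.7408 2.9994]
tr(P') = 13.1853


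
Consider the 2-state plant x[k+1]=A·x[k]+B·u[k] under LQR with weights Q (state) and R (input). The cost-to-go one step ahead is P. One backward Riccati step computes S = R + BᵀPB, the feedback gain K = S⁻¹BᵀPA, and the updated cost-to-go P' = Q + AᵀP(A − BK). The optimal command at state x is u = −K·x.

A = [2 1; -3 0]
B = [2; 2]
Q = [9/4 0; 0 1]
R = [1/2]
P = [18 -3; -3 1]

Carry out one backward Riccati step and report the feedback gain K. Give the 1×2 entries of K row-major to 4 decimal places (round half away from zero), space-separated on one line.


BᵀP = [30.0000 -4.0000]
S = R + BᵀPB = [1/2] + [52.0000] = [52.5000]
BᵀPA = [72.0000 30.0000]
K = S⁻¹·BᵀPA = [1.3714 0.5714]
A−BK = [-0.7429 -0.1429; -5.7429 -1.1429]
AᵀP(A−BK) = [18.2571 3.8571; 3.8571 0.8571]
P' = Q + AᵀP(A−BK) = [20.5071 3.8571; 3.8571 1.8571]
tr(P') = 22.3643

1.3714 0.5714


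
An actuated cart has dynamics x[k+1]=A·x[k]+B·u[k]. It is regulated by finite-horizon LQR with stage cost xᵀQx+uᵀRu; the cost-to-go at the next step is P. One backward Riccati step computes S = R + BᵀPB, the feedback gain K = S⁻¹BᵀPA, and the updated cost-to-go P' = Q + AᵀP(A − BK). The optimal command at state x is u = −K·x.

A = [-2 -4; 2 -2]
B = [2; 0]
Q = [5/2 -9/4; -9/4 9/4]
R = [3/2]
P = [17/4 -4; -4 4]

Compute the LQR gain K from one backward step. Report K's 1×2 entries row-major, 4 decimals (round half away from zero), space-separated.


-1.7838 -0.9730

BᵀP = [8.5000 -8.0000]
S = R + BᵀPB = [3/2] + [17.0000] = [18.5000]
BᵀPA = [-33.0000 -18.0000]
K = S⁻¹·BᵀPA = [-1.7838 -0.9730]
A−BK = [1.5676 -2.0541; 2.0000 -2.0000]
AᵀP(A−BK) = [6.1351 1.8919; 1.8919 2.4865]
P' = Q + AᵀP(A−BK) = [8.6351 -0.3581; -0.3581 4.7365]
tr(P') = 13.3716


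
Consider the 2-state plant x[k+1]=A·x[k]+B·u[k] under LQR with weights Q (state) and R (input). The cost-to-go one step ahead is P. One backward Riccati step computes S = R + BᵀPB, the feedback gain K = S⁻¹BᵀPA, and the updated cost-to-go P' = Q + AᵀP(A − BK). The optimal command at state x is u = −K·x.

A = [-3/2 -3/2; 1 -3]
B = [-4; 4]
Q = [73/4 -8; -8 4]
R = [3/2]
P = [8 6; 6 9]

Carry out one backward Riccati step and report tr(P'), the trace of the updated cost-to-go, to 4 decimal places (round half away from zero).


BᵀP = [-8.0000 12.0000]
S = R + BᵀPB = [3/2] + [80.0000] = [81.5000]
BᵀPA = [24.0000 -24.0000]
K = S⁻¹·BᵀPA = [0.2945 -0.2945]
A−BK = [-0.3221 -2.6779; -0.1779 -1.8221]
AᵀP(A−BK) = [1.9325 16.0675; 16.0675 145.9325]
P' = Q + AᵀP(A−BK) = [20.1825 8.0675; 8.0675 149.9325]
tr(P') = 170.1150

170.1150


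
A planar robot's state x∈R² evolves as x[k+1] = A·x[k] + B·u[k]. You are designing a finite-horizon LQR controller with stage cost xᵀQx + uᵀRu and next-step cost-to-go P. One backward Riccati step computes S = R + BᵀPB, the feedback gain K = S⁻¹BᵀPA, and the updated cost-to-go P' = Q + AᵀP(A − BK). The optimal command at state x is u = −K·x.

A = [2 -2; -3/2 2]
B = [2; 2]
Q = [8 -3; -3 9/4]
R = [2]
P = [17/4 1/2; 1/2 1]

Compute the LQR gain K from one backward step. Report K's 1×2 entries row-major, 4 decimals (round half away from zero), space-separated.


BᵀP = [9.5000 3.0000]
S = R + BᵀPB = [2] + [25.0000] = [27.0000]
BᵀPA = [14.5000 -13.0000]
K = S⁻¹·BᵀPA = [0.5370 -0.4815]
A−BK = [0.9259 -1.0370; -2.5741 2.9630]
AᵀP(A−BK) = [8.4630 -9.5185; -9.5185 10.7407]
P' = Q + AᵀP(A−BK) = [16.4630 -12.5185; -12.5185 12.9907]
tr(P') = 29.4537

0.5370 -0.4815


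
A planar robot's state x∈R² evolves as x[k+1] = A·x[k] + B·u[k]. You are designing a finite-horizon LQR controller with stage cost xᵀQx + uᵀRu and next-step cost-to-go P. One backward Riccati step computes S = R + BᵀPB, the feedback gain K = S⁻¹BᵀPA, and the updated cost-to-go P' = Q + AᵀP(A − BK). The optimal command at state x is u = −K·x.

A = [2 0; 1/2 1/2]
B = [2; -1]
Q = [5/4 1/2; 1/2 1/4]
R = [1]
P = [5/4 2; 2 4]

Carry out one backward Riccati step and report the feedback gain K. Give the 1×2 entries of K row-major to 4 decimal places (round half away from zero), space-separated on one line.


0.5000 0.0000

BᵀP = [0.5000 0.0000]
S = R + BᵀPB = [1] + [1.0000] = [2.0000]
BᵀPA = [1.0000 0.0000]
K = S⁻¹·BᵀPA = [0.5000 0.0000]
A−BK = [1.0000 0.0000; 1.0000 0.5000]
AᵀP(A−BK) = [9.5000 3.0000; 3.0000 1.0000]
P' = Q + AᵀP(A−BK) = [10.7500 3.5000; 3.5000 1.2500]
tr(P') = 12.0000


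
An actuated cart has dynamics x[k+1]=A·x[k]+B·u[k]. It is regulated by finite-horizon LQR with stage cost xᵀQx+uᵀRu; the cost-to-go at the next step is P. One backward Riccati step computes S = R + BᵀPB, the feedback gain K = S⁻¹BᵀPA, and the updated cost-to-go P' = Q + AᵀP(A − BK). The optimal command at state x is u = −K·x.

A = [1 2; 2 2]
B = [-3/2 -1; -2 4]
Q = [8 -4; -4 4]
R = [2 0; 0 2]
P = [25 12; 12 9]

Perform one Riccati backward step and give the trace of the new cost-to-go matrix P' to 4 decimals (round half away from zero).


16.1890

BᵀP = [-61.5000 -36.0000; 23.0000 24.0000]
S = R + BᵀPB = [2 0; 0 2] + [164.2500 -82.5000; -82.5000 73.0000] = [166.2500 -82.5000; -82.5000 75.0000]
BᵀPA = [-133.5000 -195.0000; 71.0000 94.0000]
K = S⁻¹·BᵀPA = [-0.7338 -1.2132; 0.1395 -0.0812]
A−BK = [0.0389 0.0989; -0.0256 -0.1015]
AᵀP(A−BK) = [1.1355 1.7996; 1.7996 3.0534]
P' = Q + AᵀP(A−BK) = [9.1355 -2.2004; -2.2004 7.0534]
tr(P') = 16.1890


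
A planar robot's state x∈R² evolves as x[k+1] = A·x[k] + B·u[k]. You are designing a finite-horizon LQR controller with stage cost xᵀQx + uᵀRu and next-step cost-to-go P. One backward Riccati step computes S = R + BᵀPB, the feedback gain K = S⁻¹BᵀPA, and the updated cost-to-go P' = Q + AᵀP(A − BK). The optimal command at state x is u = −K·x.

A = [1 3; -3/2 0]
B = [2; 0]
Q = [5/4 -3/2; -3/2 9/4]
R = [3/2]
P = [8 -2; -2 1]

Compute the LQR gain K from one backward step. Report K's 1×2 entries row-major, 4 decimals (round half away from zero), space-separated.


0.6567 1.4328

BᵀP = [16.0000 -4.0000]
S = R + BᵀPB = [3/2] + [32.0000] = [33.5000]
BᵀPA = [22.0000 48.0000]
K = S⁻¹·BᵀPA = [0.6567 1.4328]
A−BK = [-0.3134 0.1343; -1.5000 0.0000]
AᵀP(A−BK) = [1.8022 1.4776; 1.4776 3.2239]
P' = Q + AᵀP(A−BK) = [3.0522 -0.0224; -0.0224 5.4739]
tr(P') = 8.5261


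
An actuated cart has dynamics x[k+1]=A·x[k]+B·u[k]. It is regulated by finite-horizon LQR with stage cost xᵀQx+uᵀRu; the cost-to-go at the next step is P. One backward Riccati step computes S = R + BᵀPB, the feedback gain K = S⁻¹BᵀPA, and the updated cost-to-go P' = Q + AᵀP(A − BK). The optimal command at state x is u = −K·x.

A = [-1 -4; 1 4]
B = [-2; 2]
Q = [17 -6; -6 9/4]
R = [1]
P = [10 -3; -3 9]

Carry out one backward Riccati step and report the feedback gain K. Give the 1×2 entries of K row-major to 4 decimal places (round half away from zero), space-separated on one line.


0.4950 1.9802

BᵀP = [-26.0000 24.0000]
S = R + BᵀPB = [1] + [100.0000] = [101.0000]
BᵀPA = [50.0000 200.0000]
K = S⁻¹·BᵀPA = [0.4950 1.9802]
A−BK = [-0.0099 -0.0396; 0.0099 0.0396]
AᵀP(A−BK) = [0.2475 0.9901; 0.9901 3.9604]
P' = Q + AᵀP(A−BK) = [17.2475 -5.0099; -5.0099 6.2104]
tr(P') = 23.4579


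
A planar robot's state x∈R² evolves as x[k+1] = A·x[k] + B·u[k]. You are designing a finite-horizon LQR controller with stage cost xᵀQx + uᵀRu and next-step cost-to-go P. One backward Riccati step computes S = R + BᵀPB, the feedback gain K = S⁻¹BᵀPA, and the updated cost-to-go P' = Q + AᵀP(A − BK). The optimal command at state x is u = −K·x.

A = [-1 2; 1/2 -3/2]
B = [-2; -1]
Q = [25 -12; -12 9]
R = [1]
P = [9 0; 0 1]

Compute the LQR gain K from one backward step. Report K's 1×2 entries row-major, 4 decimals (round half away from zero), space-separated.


BᵀP = [-18.0000 -1.0000]
S = R + BᵀPB = [1] + [37.0000] = [38.0000]
BᵀPA = [17.5000 -34.5000]
K = S⁻¹·BᵀPA = [0.4605 -0.9079]
A−BK = [-0.0789 0.1842; 0.9605 -2.4079]
AᵀP(A−BK) = [1.1908 -2.8618; -2.8618 6.9276]
P' = Q + AᵀP(A−BK) = [26.1908 -14.8618; -14.8618 15.9276]
tr(P') = 42.1184

0.4605 -0.9079


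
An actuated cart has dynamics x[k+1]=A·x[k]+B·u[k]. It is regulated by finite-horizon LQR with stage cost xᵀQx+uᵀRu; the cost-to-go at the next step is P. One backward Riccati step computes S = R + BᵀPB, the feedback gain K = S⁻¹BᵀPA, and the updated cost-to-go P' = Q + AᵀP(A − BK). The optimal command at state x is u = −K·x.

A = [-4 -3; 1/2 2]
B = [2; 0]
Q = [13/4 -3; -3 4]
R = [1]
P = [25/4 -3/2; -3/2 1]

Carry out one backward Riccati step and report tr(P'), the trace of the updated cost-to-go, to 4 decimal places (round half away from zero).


16.9615

BᵀP = [12.5000 -3.0000]
S = R + BᵀPB = [1] + [25.0000] = [26.0000]
BᵀPA = [-51.5000 -43.5000]
K = S⁻¹·BᵀPA = [-1.9808 -1.6731]
A−BK = [-0.0385 0.3462; 0.5000 2.0000]
AᵀP(A−BK) = [4.2404 4.0865; 4.0865 5.4712]
P' = Q + AᵀP(A−BK) = [7.4904 1.0865; 1.0865 9.4712]
tr(P') = 16.9615


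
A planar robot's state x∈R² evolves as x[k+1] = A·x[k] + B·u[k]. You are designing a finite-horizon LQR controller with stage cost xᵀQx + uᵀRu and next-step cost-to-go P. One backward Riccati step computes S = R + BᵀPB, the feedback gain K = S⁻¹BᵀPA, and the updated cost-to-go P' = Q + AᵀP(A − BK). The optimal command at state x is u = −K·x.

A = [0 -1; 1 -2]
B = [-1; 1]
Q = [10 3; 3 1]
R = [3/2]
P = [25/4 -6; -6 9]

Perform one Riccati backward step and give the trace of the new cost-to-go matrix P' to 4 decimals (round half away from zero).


19.4652

BᵀP = [-12.2500 15.0000]
S = R + BᵀPB = [3/2] + [27.2500] = [28.7500]
BᵀPA = [15.0000 -17.7500]
K = S⁻¹·BᵀPA = [0.5217 -0.6174]
A−BK = [0.5217 -1.6174; 0.4783 -1.3826]
AᵀP(A−BK) = [1.1739 -2.7391; -2.7391 7.2913]
P' = Q + AᵀP(A−BK) = [11.1739 0.2609; 0.2609 8.2913]
tr(P') = 19.4652


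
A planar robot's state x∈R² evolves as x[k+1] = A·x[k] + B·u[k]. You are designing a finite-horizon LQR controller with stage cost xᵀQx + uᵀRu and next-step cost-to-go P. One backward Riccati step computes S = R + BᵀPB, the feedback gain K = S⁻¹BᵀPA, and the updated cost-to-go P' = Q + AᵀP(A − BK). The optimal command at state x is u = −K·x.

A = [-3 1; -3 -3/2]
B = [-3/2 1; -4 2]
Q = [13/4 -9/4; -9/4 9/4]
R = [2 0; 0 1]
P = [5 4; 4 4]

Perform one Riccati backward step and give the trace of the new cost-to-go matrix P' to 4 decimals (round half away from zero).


BᵀP = [-23.5000 -22.0000; 13.0000 12.0000]
S = R + BᵀPB = [2 0; 0 1] + [123.2500 -67.5000; -67.5000 37.0000] = [125.2500 -67.5000; -67.5000 38.0000]
BᵀPA = [136.5000 9.5000; -75.0000 -5.0000]
K = S⁻¹·BᵀPA = [0.6125 0.1156; -0.8856 0.0738]
A−BK = [-1.1956 1.0996; 1.2214 -1.1851]
AᵀP(A−BK) = [2.9668 -1.2472; -1.2472 1.2706]
P' = Q + AᵀP(A−BK) = [6.2168 -3.4972; -3.4972 3.5206]
tr(P') = 9.7374

9.7374


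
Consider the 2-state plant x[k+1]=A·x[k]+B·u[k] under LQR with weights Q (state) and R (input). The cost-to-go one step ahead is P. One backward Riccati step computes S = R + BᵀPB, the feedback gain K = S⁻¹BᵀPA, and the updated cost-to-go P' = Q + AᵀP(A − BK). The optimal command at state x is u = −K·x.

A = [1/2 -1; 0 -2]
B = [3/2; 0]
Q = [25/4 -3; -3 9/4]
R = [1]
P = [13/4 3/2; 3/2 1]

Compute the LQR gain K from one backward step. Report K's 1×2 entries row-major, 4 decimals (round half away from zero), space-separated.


0.2932 -1.1278

BᵀP = [4.8750 2.2500]
S = R + BᵀPB = [1] + [7.3125] = [8.3125]
BᵀPA = [2.4375 -9.3750]
K = S⁻¹·BᵀPA = [0.2932 -1.1278]
A−BK = [0.0602 0.6917; 0.0000 -2.0000]
AᵀP(A−BK) = [0.0977 -0.3759; -0.3759 2.6767]
P' = Q + AᵀP(A−BK) = [6.3477 -3.3759; -3.3759 4.9267]
tr(P') = 11.2744


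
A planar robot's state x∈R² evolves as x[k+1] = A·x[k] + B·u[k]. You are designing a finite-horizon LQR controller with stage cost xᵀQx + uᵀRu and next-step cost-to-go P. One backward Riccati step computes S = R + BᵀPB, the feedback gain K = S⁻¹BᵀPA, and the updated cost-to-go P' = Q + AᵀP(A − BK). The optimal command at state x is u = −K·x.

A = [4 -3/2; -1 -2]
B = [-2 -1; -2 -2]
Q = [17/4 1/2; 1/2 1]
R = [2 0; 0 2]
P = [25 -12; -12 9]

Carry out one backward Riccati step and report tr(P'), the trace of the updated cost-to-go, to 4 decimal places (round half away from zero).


78.3998

BᵀP = [-26.0000 6.0000; -1.0000 -6.0000]
S = R + BᵀPB = [2 0; 0 2] + [40.0000 14.0000; 14.0000 13.0000] = [42.0000 14.0000; 14.0000 15.0000]
BᵀPA = [-110.0000 27.0000; 2.0000 13.5000]
K = S⁻¹·BᵀPA = [-3.8664 0.4977; 3.7419 0.4355]
A−BK = [0.0092 -0.0691; -1.2488 -0.1336]
AᵀP(A−BK) = [72.2166 -0.1244; -0.1244 0.9332]
P' = Q + AᵀP(A−BK) = [76.4666 0.3756; 0.3756 1.9332]
tr(P') = 78.3998
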